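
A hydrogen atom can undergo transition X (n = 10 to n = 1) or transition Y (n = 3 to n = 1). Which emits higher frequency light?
10 → 1

Calculate the energy for each transition:

Transition 10 → 1:
ΔE₁ = |E_1 - E_10| = |-13.6057/1² - (-13.6057/10²)|
ΔE₁ = |-13.605700000000 - (-0.136057000000)| = 13.469643000 eV

Transition 3 → 1:
ΔE₂ = |E_1 - E_3| = |-13.6057/1² - (-13.6057/3²)|
ΔE₂ = |-13.605700000000 - (-1.511744444444)| = 12.093955556 eV

Since 13.469643000 eV > 12.093955556 eV, the transition 10 → 1 emits the more energetic photon.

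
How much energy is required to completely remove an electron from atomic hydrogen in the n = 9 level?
0.168 eV

The ionization energy is the energy needed to remove the electron completely (n → ∞).

For hydrogen, E_n = -13.6057 eV / n².

At n = 9: E_9 = -13.6057 / 9² = -0.167972 eV
At n = ∞: E_∞ = 0 eV

Ionization energy = E_∞ - E_9 = 0 - (-0.167972) = 0.167972 eV
Ionization energy ≈ 0.168 eV

This is also called the binding energy of the electron in state n = 9.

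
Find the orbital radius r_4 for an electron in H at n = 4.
0.8467 nm (or 8.4668 Å)

The Bohr radius formula is:
r_n = n² a₀ / Z

where a₀ = 0.0529177 nm is the Bohr radius.

For H (Z = 1) at n = 4:
r_4 = 4² × 0.0529177 nm / 1
r_4 = 16 × 0.0529177 nm / 1
r_4 = 0.84668 nm / 1
r_4 = 0.8467 nm

The electron orbits at approximately 0.8467 nm from the nucleus.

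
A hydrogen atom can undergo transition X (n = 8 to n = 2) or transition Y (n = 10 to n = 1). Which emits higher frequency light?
10 → 1

Calculate the energy for each transition:

Transition 8 → 2:
ΔE₁ = |E_2 - E_8| = |-13.6057/2² - (-13.6057/8²)|
ΔE₁ = |-3.40142500000 - (-0.21258906250)| = 3.18883594 eV

Transition 10 → 1:
ΔE₂ = |E_1 - E_10| = |-13.6057/1² - (-13.6057/10²)|
ΔE₂ = |-13.60570000000 - (-0.13605700000)| = 13.46964300 eV

Since 13.46964300 eV > 3.18883594 eV, the transition 10 → 1 emits the more energetic photon.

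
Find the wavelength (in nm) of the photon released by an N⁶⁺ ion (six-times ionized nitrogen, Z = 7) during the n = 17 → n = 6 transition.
76.476587 nm

First, find the transition energy using E_n = -13.6057 Z² / n² eV:
E_17 = -13.6057 × 7² / 17² = -2.30684879 eV
E_6 = -13.6057 × 7² / 6² = -18.51886944 eV

Photon energy: |ΔE| = |E_6 - E_17| = 16.21202065 eV

Convert to wavelength using E = hc/λ with hc = 1239.84 eV·nm:
λ = hc/E = 1239.84 eV·nm / 16.21202065 eV
λ = 76.476587 nm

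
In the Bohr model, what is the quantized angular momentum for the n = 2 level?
2.109e-34 J·s (or 2ℏ)

In the Bohr model, angular momentum is quantized:
L = nℏ

where ℏ = h/(2π) = 1.05457e-34 J·s

For n = 2:
L = 2 × 1.05457e-34 J·s
L = 2.109e-34 J·s

This can also be written as L = 2ℏ.
The angular momentum is an integer multiple of the reduced Planck constant.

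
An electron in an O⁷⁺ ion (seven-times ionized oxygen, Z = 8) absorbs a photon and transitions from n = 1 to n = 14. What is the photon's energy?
866.32 eV

The energy levels of a hydrogen-like atom are E_n = -13.6057 Z² eV / n².

Energy at n = 1: E_1 = -13.6057 × 8² / 1² = -870.76480 eV
Energy at n = 14: E_14 = -13.6057 × 8² / 14² = -4.44268 eV

The excitation energy is the difference:
ΔE = E_14 - E_1
ΔE = -4.44268 - (-870.76480)
ΔE = 866.32 eV

Since this is positive, energy must be absorbed (photon absorption).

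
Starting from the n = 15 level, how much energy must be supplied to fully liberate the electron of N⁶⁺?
2.963019 eV

The ionization energy is the energy needed to remove the electron completely (n → ∞).

For a hydrogen-like ion with Z = 7, E_n = -13.6057 Z² / n² eV.

At n = 15: E_15 = -13.6057 × 7² / 15² = -2.963019111 eV
At n = ∞: E_∞ = 0 eV

Ionization energy = E_∞ - E_15 = 0 - (-2.963019111) = 2.963019111 eV
Ionization energy ≈ 2.963019 eV

This is also called the binding energy of the electron in state n = 15.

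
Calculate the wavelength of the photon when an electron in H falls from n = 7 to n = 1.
93.025 nm

First, find the transition energy using E_n = -13.6057 / n² eV:
E_7 = -13.6057 / 7² = -0.27767 eV
E_1 = -13.6057 / 1² = -13.60570 eV

Photon energy: |ΔE| = |E_1 - E_7| = 13.32803 eV

Convert to wavelength using E = hc/λ with hc = 1239.84 eV·nm:
λ = hc/E = 1239.84 eV·nm / 13.32803 eV
λ = 93.025 nm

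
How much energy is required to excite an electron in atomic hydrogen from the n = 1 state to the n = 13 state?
13.5252 eV

The energy levels of a hydrogen-like atom are E_n = -13.6057 eV / n².

Energy at n = 1: E_1 = -13.6057 / 1² = -13.6057000 eV
Energy at n = 13: E_13 = -13.6057 / 13² = -0.0805071 eV

The excitation energy is the difference:
ΔE = E_13 - E_1
ΔE = -0.0805071 - (-13.6057000)
ΔE = 13.5252 eV

Since this is positive, energy must be absorbed (photon absorption).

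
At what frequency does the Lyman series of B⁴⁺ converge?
8.2246e+16 Hz

The series limit corresponds to the transition from n = ∞ to n = 1.
This is the highest energy (shortest wavelength) transition in the Lyman series.

E_∞ = 0 eV
E_1 = -13.6057 × 5² / 1² = -340.142500 eV

Energy at series limit:
ΔE = E_∞ - E_1 = 0 - (-340.142500) = 340.142500 eV
E = 340.142500 eV × (1.602177 × 10⁻¹⁹ J/eV) = 5.449685e-17 J
f = E/h = 5.449685e-17 J / (6.62607 × 10⁻³⁴ J·s) = 8.2246e+16 Hz

This energy equals the ionization energy from the n = 1 state of B⁴⁺.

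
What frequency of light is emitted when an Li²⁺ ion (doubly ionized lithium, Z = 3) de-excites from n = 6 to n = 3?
2.467e+15 Hz

First, find the transition energy:
E_6 = -13.6057 × 3² / 6² = -3.401425 eV
E_3 = -13.6057 × 3² / 3² = -13.605700 eV
|ΔE| = |E_3 - E_6| = 10.204275 eV

Convert to Joules: E = 10.204275 eV × (1.602177 × 10⁻¹⁹ J/eV) = 1.63491e-18 J

Using E = hf:
f = E/h = 1.63491e-18 J / (6.62607 × 10⁻³⁴ J·s)
f = 2.467e+15 Hz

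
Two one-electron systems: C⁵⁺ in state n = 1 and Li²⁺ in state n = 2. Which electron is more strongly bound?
C⁵⁺ at n = 1 (E = -489.805200 eV)

Using E_n = -13.6057 Z² / n² eV:

C⁵⁺ (Z = 6) at n = 1:
E = -13.6057 × 6² / 1² = -13.6057 × 36 / 1 = -489.805200000 eV

Li²⁺ (Z = 3) at n = 2:
E = -13.6057 × 3² / 2² = -13.6057 × 9 / 4 = -30.612825000 eV

Since -489.805200000 eV < -30.612825000 eV,
C⁵⁺ at n = 1 is more tightly bound (requires more energy to ionize).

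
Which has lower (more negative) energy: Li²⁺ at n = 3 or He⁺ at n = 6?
Li²⁺ at n = 3 (E = -13.606 eV)

Using E_n = -13.6057 Z² / n² eV:

Li²⁺ (Z = 3) at n = 3:
E = -13.6057 × 3² / 3² = -13.6057 × 9 / 9 = -13.605700 eV

He⁺ (Z = 2) at n = 6:
E = -13.6057 × 2² / 6² = -13.6057 × 4 / 36 = -1.511744 eV

Since -13.605700 eV < -1.511744 eV,
Li²⁺ at n = 3 is more tightly bound (requires more energy to ionize).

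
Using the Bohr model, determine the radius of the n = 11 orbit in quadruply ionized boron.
1.2806 nm (or 12.8061 Å)

The Bohr radius formula is:
r_n = n² a₀ / Z

where a₀ = 0.0529177 nm is the Bohr radius.

For B⁴⁺ (Z = 5) at n = 11:
r_11 = 11² × 0.0529177 nm / 5
r_11 = 121 × 0.0529177 nm / 5
r_11 = 6.40304 nm / 5
r_11 = 1.2806 nm

The electron orbits at approximately 1.2806 nm from the nucleus.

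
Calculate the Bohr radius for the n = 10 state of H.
5.2918 nm (or 52.9177 Å)

The Bohr radius formula is:
r_n = n² a₀ / Z

where a₀ = 0.0529177 nm is the Bohr radius.

For H (Z = 1) at n = 10:
r_10 = 10² × 0.0529177 nm / 1
r_10 = 100 × 0.0529177 nm / 1
r_10 = 5.29177 nm / 1
r_10 = 5.2918 nm

The electron orbits at approximately 5.2918 nm from the nucleus.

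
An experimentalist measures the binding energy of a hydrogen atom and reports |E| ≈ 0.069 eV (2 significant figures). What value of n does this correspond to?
n = 14

The exact energy levels follow E_n = -13.6057 eV / n².

The measured value (-0.069 eV) is reported to only 2 significant figures, so we must test candidate n values and see which one matches to that precision.

Candidate energies:
  n = 12:  E = -13.6057/12² = -0.09448 eV
  n = 13:  E = -13.6057/13² = -0.08051 eV
  n = 14:  E = -13.6057/14² = -0.06942 eV  ← matches
  n = 15:  E = -13.6057/15² = -0.06047 eV
  n = 16:  E = -13.6057/16² = -0.05315 eV

Checking against the measurement of -0.069 eV (2 sig figs), only n = 14 agrees:
E_14 = -0.06942 eV, which rounds to -0.069 eV ✓

Therefore n = 14.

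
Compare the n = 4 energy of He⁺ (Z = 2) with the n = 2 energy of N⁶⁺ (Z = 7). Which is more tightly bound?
N⁶⁺ at n = 2 (E = -166.6698 eV)

Using E_n = -13.6057 Z² / n² eV:

He⁺ (Z = 2) at n = 4:
E = -13.6057 × 2² / 4² = -13.6057 × 4 / 16 = -3.4014250 eV

N⁶⁺ (Z = 7) at n = 2:
E = -13.6057 × 7² / 2² = -13.6057 × 49 / 4 = -166.6698250 eV

Since -166.6698250 eV < -3.4014250 eV,
N⁶⁺ at n = 2 is more tightly bound (requires more energy to ionize).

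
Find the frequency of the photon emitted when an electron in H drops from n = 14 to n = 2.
8.0568e+14 Hz

First, find the transition energy:
E_14 = -13.6057 / 14² = -0.06941684 eV
E_2 = -13.6057 / 2² = -3.40142500 eV
|ΔE| = |E_2 - E_14| = 3.33200816 eV

Convert to Joules: E = 3.33200816 eV × (1.602177 × 10⁻¹⁹ J/eV) = 5.338467e-19 J

Using E = hf:
f = E/h = 5.338467e-19 J / (6.62607 × 10⁻³⁴ J·s)
f = 8.0568e+14 Hz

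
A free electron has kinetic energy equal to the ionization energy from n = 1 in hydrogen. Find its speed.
2.19e+06 m/s (or 0.7297% of c)

The binding energy at n = 1 for hydrogen is:
E_1 = -13.6057/1² = -13.605700 eV
|E_1| = 13.605700 eV

Convert to Joules:
KE = 13.605700 eV × (1.602177 × 10⁻¹⁹ J/eV) = 2.1799e-18 J

Using KE = ½mv²:
v = √(2·KE/m_e)
v = √(2 × 2.1799e-18 J / 9.10938 × 10⁻³¹ kg)
v = 2.19e+06 m/s

This is approximately 0.7297% the speed of light.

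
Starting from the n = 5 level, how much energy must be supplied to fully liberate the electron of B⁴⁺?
13.6057 eV

The ionization energy is the energy needed to remove the electron completely (n → ∞).

For a hydrogen-like ion with Z = 5, E_n = -13.6057 Z² / n² eV.

At n = 5: E_5 = -13.6057 × 5² / 5² = -13.6057000 eV
At n = ∞: E_∞ = 0 eV

Ionization energy = E_∞ - E_5 = 0 - (-13.6057000) = 13.6057000 eV
Ionization energy ≈ 13.6057 eV

This is also called the binding energy of the electron in state n = 5.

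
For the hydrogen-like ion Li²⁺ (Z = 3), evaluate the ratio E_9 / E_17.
3.5679

Using E_n = -13.6057 Z² / n² eV with Z = 3:

E_9 = -13.6057 × 3² / 9² = -122.4513 / 81 = -1.5117444444 eV
E_17 = -13.6057 × 3² / 17² = -122.4513 / 289 = -0.4237069204 eV

The ratio is:
E_9/E_17 = (-1.5117444444) / (-0.4237069204)
E_9/E_17 = (-122.4513/81) / (-122.4513/289)
E_9/E_17 = 289/81
E_9/E_17 = 3.5679
(Note: the Z² factors cancel in the ratio.)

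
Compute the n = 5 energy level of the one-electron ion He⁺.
-2.177 eV

For hydrogen-like ions, the energy levels scale with Z²:
E_n = -13.6057 Z² / n² eV

For He⁺ (Z = 2) at n = 5:
E_5 = -13.6057 × 2² / 5²
E_5 = -13.6057 × 4 / 25
E_5 = -54.4228 / 25
E_5 = -2.177 eV

The energy is 4 times more negative than hydrogen at the same n due to the stronger nuclear charge.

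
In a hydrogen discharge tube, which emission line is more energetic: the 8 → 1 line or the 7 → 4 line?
8 → 1

Calculate the energy for each transition:

Transition 8 → 1:
ΔE₁ = |E_1 - E_8| = |-13.6057/1² - (-13.6057/8²)|
ΔE₁ = |-13.6057000000 - (-0.2125890625)| = 13.3931109 eV

Transition 7 → 4:
ΔE₂ = |E_4 - E_7| = |-13.6057/4² - (-13.6057/7²)|
ΔE₂ = |-0.8503562500 - (-0.2776673469)| = 0.5726889 eV

Since 13.3931109 eV > 0.5726889 eV, the transition 8 → 1 emits the more energetic photon.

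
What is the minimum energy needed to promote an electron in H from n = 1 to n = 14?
13.5363 eV

The energy levels of a hydrogen-like atom are E_n = -13.6057 eV / n².

Energy at n = 1: E_1 = -13.6057 / 1² = -13.6057000 eV
Energy at n = 14: E_14 = -13.6057 / 14² = -0.0694168 eV

The excitation energy is the difference:
ΔE = E_14 - E_1
ΔE = -0.0694168 - (-13.6057000)
ΔE = 13.5363 eV

Since this is positive, energy must be absorbed (photon absorption).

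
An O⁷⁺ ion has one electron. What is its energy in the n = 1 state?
-870.765 eV

For hydrogen-like ions, the energy levels scale with Z²:
E_n = -13.6057 Z² / n² eV

For O⁷⁺ (Z = 8) at n = 1:
E_1 = -13.6057 × 8² / 1²
E_1 = -13.6057 × 64 / 1
E_1 = -870.7648 / 1
E_1 = -870.765 eV

The energy is 64 times more negative than hydrogen at the same n due to the stronger nuclear charge.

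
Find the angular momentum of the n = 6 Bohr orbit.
6.327e-34 J·s (or 6ℏ)

In the Bohr model, angular momentum is quantized:
L = nℏ

where ℏ = h/(2π) = 1.05457e-34 J·s

For n = 6:
L = 6 × 1.05457e-34 J·s
L = 6.327e-34 J·s

This can also be written as L = 6ℏ.
The angular momentum is an integer multiple of the reduced Planck constant.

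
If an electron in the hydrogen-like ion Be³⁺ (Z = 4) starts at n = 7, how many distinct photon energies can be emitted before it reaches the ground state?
21

The electron can occupy levels n = 1, 2, ..., 7 during de-excitation — that is m = 7 - 1 + 1 = 7 distinct levels.

The number of distinct spectral lines equals the number of ways to choose 2 of these m levels (each pair gives one possible emission transition):

Number of lines = m(m-1)/2 = 7×6/2 = 21

These correspond to all possible transitions between the 7 levels:
7 → 6, 7 → 5, 7 → 4, 7 → 3, 7 → 2, 7 → 1, 6 → 5, 6 → 4...

Each transition produces a photon with a unique energy (and thus wavelength). This count does not depend on Z.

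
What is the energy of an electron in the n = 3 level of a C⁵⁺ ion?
-54.422800 eV

For hydrogen-like ions, the energy levels scale with Z²:
E_n = -13.6057 Z² / n² eV

For C⁵⁺ (Z = 6) at n = 3:
E_3 = -13.6057 × 6² / 3²
E_3 = -13.6057 × 36 / 9
E_3 = -489.8052 / 9
E_3 = -54.422800 eV

The energy is 36 times more negative than hydrogen at the same n due to the stronger nuclear charge.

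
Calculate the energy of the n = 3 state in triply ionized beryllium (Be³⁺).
-24.18791 eV

For hydrogen-like ions, the energy levels scale with Z²:
E_n = -13.6057 Z² / n² eV

For Be³⁺ (Z = 4) at n = 3:
E_3 = -13.6057 × 4² / 3²
E_3 = -13.6057 × 16 / 9
E_3 = -217.6912 / 9
E_3 = -24.18791 eV

The energy is 16 times more negative than hydrogen at the same n due to the stronger nuclear charge.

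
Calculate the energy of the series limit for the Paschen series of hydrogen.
1.5117 eV

The series limit corresponds to the transition from n = ∞ to n = 3.
This is the highest energy (shortest wavelength) transition in the Paschen series.

E_∞ = 0 eV
E_3 = -13.6057 / 3² = -1.5117 eV

Energy at series limit:
ΔE = E_∞ - E_3 = 0 - (-1.5117) = 1.5117 eV

This energy equals the ionization energy from the n = 3 state of hydrogen.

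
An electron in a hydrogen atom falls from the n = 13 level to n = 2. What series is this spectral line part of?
Balmer series

The spectral series in hydrogen are named based on the final (lower) energy level:
- Lyman series: n_final = 1 (ultraviolet)
- Balmer series: n_final = 2 (visible/near-UV)
- Paschen series: n_final = 3 (infrared)
- Brackett series: n_final = 4 (infrared)
- Pfund series: n_final = 5 (far infrared)

Since this transition ends at n = 2, it belongs to the Balmer series.

For reference, this 13 → 2 line has photon energy
ΔE = 13.6057 eV × (1/2² - 1/13²) = 3.3209179 eV,
corresponding to wavelength λ = hc/ΔE = 1239.84 eV·nm / 3.3209179 eV = 373.343 nm in the visible/near-UV region.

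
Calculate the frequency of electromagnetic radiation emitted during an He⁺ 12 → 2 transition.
3.20e+15 Hz

First, find the transition energy:
E_12 = -13.6057 × 2² / 12² = -0.37794 eV
E_2 = -13.6057 × 2² / 2² = -13.60570 eV
|ΔE| = |E_2 - E_12| = 13.22776 eV

Convert to Joules: E = 13.22776 eV × (1.602177 × 10⁻¹⁹ J/eV) = 2.1193e-18 J

Using E = hf:
f = E/h = 2.1193e-18 J / (6.62607 × 10⁻³⁴ J·s)
f = 3.20e+15 Hz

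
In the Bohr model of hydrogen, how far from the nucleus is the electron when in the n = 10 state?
5.291772 nm (or 52.917721 Å)

The Bohr radius formula is:
r_n = n² a₀ / Z

where a₀ = 0.052917721 nm is the Bohr radius.

For H (Z = 1) at n = 10:
r_10 = 10² × 0.052917721 nm / 1
r_10 = 100 × 0.052917721 nm / 1
r_10 = 5.2917721 nm / 1
r_10 = 5.291772 nm

The electron orbits at approximately 5.291772 nm from the nucleus.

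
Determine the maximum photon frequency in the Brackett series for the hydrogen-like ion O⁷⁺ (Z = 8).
1.32e+16 Hz

The series limit corresponds to the transition from n = ∞ to n = 4.
This is the highest energy (shortest wavelength) transition in the Brackett series.

E_∞ = 0 eV
E_4 = -13.6057 × 8² / 4² = -54.4228 eV

Energy at series limit:
ΔE = E_∞ - E_4 = 0 - (-54.4228) = 54.4228 eV
E = 54.4228 eV × (1.602177 × 10⁻¹⁹ J/eV) = 8.7195e-18 J
f = E/h = 8.7195e-18 J / (6.62607 × 10⁻³⁴ J·s) = 1.32e+16 Hz

This energy equals the ionization energy from the n = 4 state of O⁷⁺.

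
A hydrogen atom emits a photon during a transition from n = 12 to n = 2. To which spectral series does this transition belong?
Balmer series

The spectral series in hydrogen are named based on the final (lower) energy level:
- Lyman series: n_final = 1 (ultraviolet)
- Balmer series: n_final = 2 (visible/near-UV)
- Paschen series: n_final = 3 (infrared)
- Brackett series: n_final = 4 (infrared)
- Pfund series: n_final = 5 (far infrared)

Since this transition ends at n = 2, it belongs to the Balmer series.

For reference, this 12 → 2 line has photon energy
ΔE = 13.6057 eV × (1/2² - 1/12²) = 3.3069409722 eV,
corresponding to wavelength λ = hc/ΔE = 1239.84 eV·nm / 3.3069409722 eV = 374.920511 nm in the visible/near-UV region.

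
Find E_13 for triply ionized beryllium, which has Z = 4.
-1.2881 eV

For hydrogen-like ions, the energy levels scale with Z²:
E_n = -13.6057 Z² / n² eV

For Be³⁺ (Z = 4) at n = 13:
E_13 = -13.6057 × 4² / 13²
E_13 = -13.6057 × 16 / 169
E_13 = -217.6912 / 169
E_13 = -1.2881 eV

The energy is 16 times more negative than hydrogen at the same n due to the stronger nuclear charge.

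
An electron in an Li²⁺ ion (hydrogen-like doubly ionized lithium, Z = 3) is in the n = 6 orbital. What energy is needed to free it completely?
3.40143 eV

The ionization energy is the energy needed to remove the electron completely (n → ∞).

For a hydrogen-like ion with Z = 3, E_n = -13.6057 Z² / n² eV.

At n = 6: E_6 = -13.6057 × 3² / 6² = -3.40142500 eV
At n = ∞: E_∞ = 0 eV

Ionization energy = E_∞ - E_6 = 0 - (-3.40142500) = 3.40142500 eV
Ionization energy ≈ 3.40143 eV

This is also called the binding energy of the electron in state n = 6.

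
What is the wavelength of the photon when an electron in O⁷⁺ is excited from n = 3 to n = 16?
13.281597 nm

First, find the transition energy using E_n = -13.6057 Z² / n² eV:
E_3 = -13.6057 × 8² / 3² = -96.75164444 eV
E_16 = -13.6057 × 8² / 16² = -3.40142500 eV

Photon energy: |ΔE| = |E_16 - E_3| = 93.35021944 eV

Convert to wavelength using E = hc/λ with hc = 1239.84 eV·nm:
λ = hc/E = 1239.84 eV·nm / 93.35021944 eV
λ = 13.281597 nm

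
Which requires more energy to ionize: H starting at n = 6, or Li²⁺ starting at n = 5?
Li²⁺ at n = 5 (E = -4.898052 eV)

Using E_n = -13.6057 Z² / n² eV:

H (Z = 1) at n = 6:
E = -13.6057 × 1² / 6² = -13.6057 × 1 / 36 = -0.377936111 eV

Li²⁺ (Z = 3) at n = 5:
E = -13.6057 × 3² / 5² = -13.6057 × 9 / 25 = -4.898052000 eV

Since -4.898052000 eV < -0.377936111 eV,
Li²⁺ at n = 5 is more tightly bound (requires more energy to ionize).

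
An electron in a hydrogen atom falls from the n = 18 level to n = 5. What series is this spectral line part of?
Pfund series

The spectral series in hydrogen are named based on the final (lower) energy level:
- Lyman series: n_final = 1 (ultraviolet)
- Balmer series: n_final = 2 (visible/near-UV)
- Paschen series: n_final = 3 (infrared)
- Brackett series: n_final = 4 (infrared)
- Pfund series: n_final = 5 (far infrared)

Since this transition ends at n = 5, it belongs to the Pfund series.

For reference, this 18 → 5 line has photon energy
ΔE = 13.6057 eV × (1/5² - 1/18²) = 0.502235099 eV,
corresponding to wavelength λ = hc/ΔE = 1239.84 eV·nm / 0.502235099 eV = 2468.645 nm in the far infrared region.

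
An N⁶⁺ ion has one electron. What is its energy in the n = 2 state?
-166.66983 eV

For hydrogen-like ions, the energy levels scale with Z²:
E_n = -13.6057 Z² / n² eV

For N⁶⁺ (Z = 7) at n = 2:
E_2 = -13.6057 × 7² / 2²
E_2 = -13.6057 × 49 / 4
E_2 = -666.6793 / 4
E_2 = -166.66983 eV

The energy is 49 times more negative than hydrogen at the same n due to the stronger nuclear charge.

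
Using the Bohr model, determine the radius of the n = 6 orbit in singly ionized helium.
0.952519 nm (or 9.525190 Å)

The Bohr radius formula is:
r_n = n² a₀ / Z

where a₀ = 0.052917721 nm is the Bohr radius.

For He⁺ (Z = 2) at n = 6:
r_6 = 6² × 0.052917721 nm / 2
r_6 = 36 × 0.052917721 nm / 2
r_6 = 1.9050380 nm / 2
r_6 = 0.952519 nm

The electron orbits at approximately 0.952519 nm from the nucleus.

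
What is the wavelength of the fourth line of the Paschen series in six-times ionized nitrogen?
20.503465 nm

The lines of a series are numbered from the longest wavelength (smallest ΔE) outward; the fourth line is the transition from n = n_f + 4 to n_f.
The Paschen series has all transitions ending at n_f = 3.

For N⁶⁺ (Z = 7), the fourth line (δ-line) is the jump from n = 7 to n = 3:
E_7 = -13.6057 × 7² / 7² = -13.60570000 eV
E_3 = -13.6057 × 7² / 3² = -74.07547778 eV
ΔE = E_7 - E_3 = 60.46977778 eV

λ = hc/E = 1239.84 eV·nm / 60.46977778 eV
λ = 20.503465 nm

This is the δ-line of the Paschen series in N⁶⁺.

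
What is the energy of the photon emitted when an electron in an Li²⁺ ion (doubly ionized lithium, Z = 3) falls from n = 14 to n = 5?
4.273300 eV

The energy levels are E_n = -13.6057 Z² eV / n².

Energy at n = 14: E_14 = -13.6057 × 3² / 14² = -0.624751531 eV
Energy at n = 5: E_5 = -13.6057 × 3² / 5² = -4.898052000 eV

For emission (electron falling to lower state), the photon energy is:
E_photon = E_14 - E_5 = |-0.624751531 - (-4.898052000)|
E_photon = 4.273300 eV

This energy is carried away by the emitted photon.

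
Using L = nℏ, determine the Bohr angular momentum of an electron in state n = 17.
1.79277e-33 J·s (or 17ℏ)

In the Bohr model, angular momentum is quantized:
L = nℏ

where ℏ = h/(2π) = 1.0545718e-34 J·s

For n = 17:
L = 17 × 1.0545718e-34 J·s
L = 1.79277e-33 J·s

This can also be written as L = 17ℏ.
The angular momentum is an integer multiple of the reduced Planck constant.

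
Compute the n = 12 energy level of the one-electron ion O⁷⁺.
-6.05 eV

For hydrogen-like ions, the energy levels scale with Z²:
E_n = -13.6057 Z² / n² eV

For O⁷⁺ (Z = 8) at n = 12:
E_12 = -13.6057 × 8² / 12²
E_12 = -13.6057 × 64 / 144
E_12 = -870.7648 / 144
E_12 = -6.05 eV

The energy is 64 times more negative than hydrogen at the same n due to the stronger nuclear charge.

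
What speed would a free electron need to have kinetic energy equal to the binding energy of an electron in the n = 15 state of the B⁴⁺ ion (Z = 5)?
7.29231e+05 m/s (or 0.24325% of c)

The binding energy at n = 15 for B⁴⁺ is:
E_15 = -13.6057 × 5²/15² = -1.51174444 eV
|E_15| = 1.51174444 eV

Convert to Joules:
KE = 1.51174444 eV × (1.602177 × 10⁻¹⁹ J/eV) = 2.4220822e-19 J

Using KE = ½mv²:
v = √(2·KE/m_e)
v = √(2 × 2.4220822e-19 J / 9.10938 × 10⁻³¹ kg)
v = 7.29231e+05 m/s

This is approximately 0.24325% the speed of light.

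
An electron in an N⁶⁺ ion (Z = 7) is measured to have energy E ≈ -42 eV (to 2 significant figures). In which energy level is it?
n = 4

The exact energy levels follow E_n = -13.6057 Z² / n² eV with Z = 7.

The measured value (-42 eV) is reported to only 2 significant figures, so we must test candidate n values and see which one matches to that precision.

Candidate energies:
  n = 2:  E = -13.6057 × 7² / 2² = -166.66983 eV
  n = 3:  E = -13.6057 × 7² / 3² = -74.07548 eV
  n = 4:  E = -13.6057 × 7² / 4² = -41.66746 eV  ← matches
  n = 5:  E = -13.6057 × 7² / 5² = -26.66717 eV
  n = 6:  E = -13.6057 × 7² / 6² = -18.51887 eV

Checking against the measurement of -42 eV (2 sig figs), only n = 4 agrees:
E_4 = -41.66746 eV, which rounds to -42 eV ✓

Therefore n = 4.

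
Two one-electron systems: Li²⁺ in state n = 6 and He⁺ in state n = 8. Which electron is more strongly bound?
Li²⁺ at n = 6 (E = -3.401 eV)

Using E_n = -13.6057 Z² / n² eV:

Li²⁺ (Z = 3) at n = 6:
E = -13.6057 × 3² / 6² = -13.6057 × 9 / 36 = -3.401425 eV

He⁺ (Z = 2) at n = 8:
E = -13.6057 × 2² / 8² = -13.6057 × 4 / 64 = -0.850356 eV

Since -3.401425 eV < -0.850356 eV,
Li²⁺ at n = 6 is more tightly bound (requires more energy to ionize).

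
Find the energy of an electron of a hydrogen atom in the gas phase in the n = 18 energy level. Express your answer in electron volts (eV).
-0.042 eV

The energy levels of a hydrogen-like atom are given by:
E_n = -13.6057 eV / n²

For n = 18:
E_18 = -13.6057 eV / 18²
E_18 = -13.6057 eV / 324
E_18 = -0.042 eV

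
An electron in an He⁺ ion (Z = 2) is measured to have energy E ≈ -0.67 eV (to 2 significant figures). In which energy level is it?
n = 9

The exact energy levels follow E_n = -13.6057 Z² / n² eV with Z = 2.

The measured value (-0.67 eV) is reported to only 2 significant figures, so we must test candidate n values and see which one matches to that precision.

Candidate energies:
  n = 7:  E = -13.6057 × 2² / 7² = -1.11067 eV
  n = 8:  E = -13.6057 × 2² / 8² = -0.85036 eV
  n = 9:  E = -13.6057 × 2² / 9² = -0.67189 eV  ← matches
  n = 10:  E = -13.6057 × 2² / 10² = -0.54423 eV
  n = 11:  E = -13.6057 × 2² / 11² = -0.44978 eV

Checking against the measurement of -0.67 eV (2 sig figs), only n = 9 agrees:
E_9 = -0.67189 eV, which rounds to -0.67 eV ✓

Therefore n = 9.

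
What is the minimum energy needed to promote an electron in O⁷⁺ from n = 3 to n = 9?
86.00 eV

The energy levels of a hydrogen-like atom are E_n = -13.6057 Z² eV / n².

Energy at n = 3: E_3 = -13.6057 × 8² / 3² = -96.75164 eV
Energy at n = 9: E_9 = -13.6057 × 8² / 9² = -10.75018 eV

The excitation energy is the difference:
ΔE = E_9 - E_3
ΔE = -10.75018 - (-96.75164)
ΔE = 86.00 eV

Since this is positive, energy must be absorbed (photon absorption).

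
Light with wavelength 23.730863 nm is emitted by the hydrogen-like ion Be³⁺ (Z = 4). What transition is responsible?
n = 10 → n = 2

First, find the photon energy from the wavelength (hc = 1239.84 eV·nm):
E = hc/λ = 1239.84 eV·nm / 23.730863 nm = 52.245888 eV

The energy levels of Be³⁺ satisfy E_n = -13.6057 × 4² / n² eV, so an emission n_i → n_f releases
ΔE = 13.6057 × 4² × (1/n_f² − 1/n_i²) eV.

Setting ΔE equal to the photon energy:
1/n_f² − 1/n_i² = 52.245888 / (13.6057 × 4²) = 0.24000000

Since 1/n_i² must be positive, we need 1/n_f² > 0.24000000, i.e. n_f ≤ 2. For each allowed n_f, solve n_i = (1/n_f² − 0.24000000)^(−1/2) and check whether it is a whole number:
  n_f = 1: 1/n_i² = 1.00000000 − 0.24000000 = 0.76000000 → n_i = 1.147  (not an integer) ✗
  n_f = 2: 1/n_i² = 0.25000000 − 0.24000000 = 0.01000000 → n_i = 10.000  → integer, n_i = 10 ✓

Only n_f = 2 gives an integer upper level, n_i = 10.

The transition is from n = 10 to n = 2 (emission).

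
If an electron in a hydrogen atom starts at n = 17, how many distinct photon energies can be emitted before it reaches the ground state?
136

The electron can occupy levels n = 1, 2, ..., 17 during de-excitation — that is m = 17 - 1 + 1 = 17 distinct levels.

The number of distinct spectral lines equals the number of ways to choose 2 of these m levels (each pair gives one possible emission transition):

Number of lines = m(m-1)/2 = 17×16/2 = 136

These correspond to all possible transitions between the 17 levels:
17 → 16, 17 → 15, 17 → 14, 17 → 13, 17 → 12, 17 → 11, 17 → 10, 17 → 9...

Each transition produces a photon with a unique energy (and thus wavelength). This count does not depend on Z.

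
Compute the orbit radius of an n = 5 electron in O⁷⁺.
0.1654 nm (or 1.6537 Å)

The Bohr radius formula is:
r_n = n² a₀ / Z

where a₀ = 0.0529177 nm is the Bohr radius.

For O⁷⁺ (Z = 8) at n = 5:
r_5 = 5² × 0.0529177 nm / 8
r_5 = 25 × 0.0529177 nm / 8
r_5 = 1.32294 nm / 8
r_5 = 0.1654 nm

The electron orbits at approximately 0.1654 nm from the nucleus.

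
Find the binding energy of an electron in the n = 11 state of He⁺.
0.45 eV

The ionization energy is the energy needed to remove the electron completely (n → ∞).

For a hydrogen-like ion with Z = 2, E_n = -13.6057 Z² / n² eV.

At n = 11: E_11 = -13.6057 × 2² / 11² = -0.44978 eV
At n = ∞: E_∞ = 0 eV

Ionization energy = E_∞ - E_11 = 0 - (-0.44978) = 0.44978 eV
Ionization energy ≈ 0.45 eV

This is also called the binding energy of the electron in state n = 11.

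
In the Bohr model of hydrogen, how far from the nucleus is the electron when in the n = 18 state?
17.1453 nm (or 171.4533 Å)

The Bohr radius formula is:
r_n = n² a₀ / Z

where a₀ = 0.0529177 nm is the Bohr radius.

For H (Z = 1) at n = 18:
r_18 = 18² × 0.0529177 nm / 1
r_18 = 324 × 0.0529177 nm / 1
r_18 = 17.14533 nm / 1
r_18 = 17.1453 nm

The electron orbits at approximately 17.1453 nm from the nucleus.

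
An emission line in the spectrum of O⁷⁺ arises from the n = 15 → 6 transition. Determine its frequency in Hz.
4.91283e+15 Hz

First, find the transition energy:
E_15 = -13.6057 × 8² / 15² = -3.8700658 eV
E_6 = -13.6057 × 8² / 6² = -24.1879111 eV
|ΔE| = |E_6 - E_15| = 20.3178453 eV

Convert to Joules: E = 20.3178453 eV × (1.602177 × 10⁻¹⁹ J/eV) = 3.2552784e-18 J

Using E = hf:
f = E/h = 3.2552784e-18 J / (6.62607 × 10⁻³⁴ J·s)
f = 4.91283e+15 Hz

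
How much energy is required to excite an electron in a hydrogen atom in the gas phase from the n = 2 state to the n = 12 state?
3.306941 eV

The energy levels of a hydrogen-like atom are E_n = -13.6057 eV / n².

Energy at n = 2: E_2 = -13.6057 / 2² = -3.401425000 eV
Energy at n = 12: E_12 = -13.6057 / 12² = -0.094484028 eV

The excitation energy is the difference:
ΔE = E_12 - E_2
ΔE = -0.094484028 - (-3.401425000)
ΔE = 3.306941 eV

Since this is positive, energy must be absorbed (photon absorption).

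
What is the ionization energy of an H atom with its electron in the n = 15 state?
0.060470 eV

The ionization energy is the energy needed to remove the electron completely (n → ∞).

For hydrogen, E_n = -13.6057 eV / n².

At n = 15: E_15 = -13.6057 / 15² = -0.060469778 eV
At n = ∞: E_∞ = 0 eV

Ionization energy = E_∞ - E_15 = 0 - (-0.060469778) = 0.060469778 eV
Ionization energy ≈ 0.060470 eV

This is also called the binding energy of the electron in state n = 15.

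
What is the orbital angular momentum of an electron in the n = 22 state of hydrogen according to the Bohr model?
2.32e-33 J·s (or 22ℏ)

In the Bohr model, angular momentum is quantized:
L = nℏ

where ℏ = h/(2π) = 1.0546e-34 J·s

For n = 22:
L = 22 × 1.0546e-34 J·s
L = 2.32e-33 J·s

This can also be written as L = 22ℏ.
The angular momentum is an integer multiple of the reduced Planck constant.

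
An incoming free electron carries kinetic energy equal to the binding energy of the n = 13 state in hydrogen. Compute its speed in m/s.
1.6828e+05 m/s (or 0.0561% of c)

The binding energy at n = 13 for hydrogen is:
E_13 = -13.6057/13² = -0.080507101 eV
|E_13| = 0.080507101 eV

Convert to Joules:
KE = 0.080507101 eV × (1.602177 × 10⁻¹⁹ J/eV) = 1.289866e-20 J

Using KE = ½mv²:
v = √(2·KE/m_e)
v = √(2 × 1.289866e-20 J / 9.10938 × 10⁻³¹ kg)
v = 1.6828e+05 m/s

This is approximately 0.0561% the speed of light.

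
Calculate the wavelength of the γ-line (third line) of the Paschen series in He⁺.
273.37954 nm

The lines of a series are numbered from the longest wavelength (smallest ΔE) outward; the third line is the transition from n = n_f + 3 to n_f.
The Paschen series has all transitions ending at n_f = 3.

For He⁺ (Z = 2), the third line (γ-line) is the jump from n = 6 to n = 3:
E_6 = -13.6057 × 2² / 6² = -1.511744444 eV
E_3 = -13.6057 × 2² / 3² = -6.046977778 eV
ΔE = E_6 - E_3 = 4.535233334 eV

λ = hc/E = 1239.84 eV·nm / 4.535233334 eV
λ = 273.37954 nm

This is the γ-line of the Paschen series in He⁺.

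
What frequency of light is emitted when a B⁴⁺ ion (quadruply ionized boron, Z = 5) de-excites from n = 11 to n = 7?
9.988e+14 Hz

First, find the transition energy:
E_11 = -13.6057 × 5² / 11² = -2.8110950 eV
E_7 = -13.6057 × 5² / 7² = -6.9416837 eV
|ΔE| = |E_7 - E_11| = 4.1305887 eV

Convert to Joules: E = 4.1305887 eV × (1.602177 × 10⁻¹⁹ J/eV) = 6.61793e-19 J

Using E = hf:
f = E/h = 6.61793e-19 J / (6.62607 × 10⁻³⁴ J·s)
f = 9.988e+14 Hz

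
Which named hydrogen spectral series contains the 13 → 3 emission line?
Paschen series

The spectral series in hydrogen are named based on the final (lower) energy level:
- Lyman series: n_final = 1 (ultraviolet)
- Balmer series: n_final = 2 (visible/near-UV)
- Paschen series: n_final = 3 (infrared)
- Brackett series: n_final = 4 (infrared)
- Pfund series: n_final = 5 (far infrared)

Since this transition ends at n = 3, it belongs to the Paschen series.

For reference, this 13 → 3 line has photon energy
ΔE = 13.6057 eV × (1/3² - 1/13²) = 1.431237344 eV,
corresponding to wavelength λ = hc/ΔE = 1239.84 eV·nm / 1.431237344 eV = 866.27142 nm in the infrared region.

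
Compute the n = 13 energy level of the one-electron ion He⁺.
-0.3220 eV

For hydrogen-like ions, the energy levels scale with Z²:
E_n = -13.6057 Z² / n² eV

For He⁺ (Z = 2) at n = 13:
E_13 = -13.6057 × 2² / 13²
E_13 = -13.6057 × 4 / 169
E_13 = -54.4228 / 169
E_13 = -0.3220 eV

The energy is 4 times more negative than hydrogen at the same n due to the stronger nuclear charge.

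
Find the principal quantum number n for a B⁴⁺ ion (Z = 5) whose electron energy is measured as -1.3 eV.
n = 16

The exact energy levels follow E_n = -13.6057 Z² / n² eV with Z = 5.

The measured value (-1.3 eV) is reported to only 2 significant figures, so we must test candidate n values and see which one matches to that precision.

Candidate energies:
  n = 14:  E = -13.6057 × 5² / 14² = -1.735421 eV
  n = 15:  E = -13.6057 × 5² / 15² = -1.511744 eV
  n = 16:  E = -13.6057 × 5² / 16² = -1.328682 eV  ← matches
  n = 17:  E = -13.6057 × 5² / 17² = -1.176964 eV
  n = 18:  E = -13.6057 × 5² / 18² = -1.049823 eV

Checking against the measurement of -1.3 eV (2 sig figs), only n = 16 agrees:
E_16 = -1.328682 eV, which rounds to -1.3 eV ✓

Therefore n = 16.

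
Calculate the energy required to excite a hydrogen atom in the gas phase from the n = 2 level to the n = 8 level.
3.1888 eV

The energy levels of a hydrogen-like atom are E_n = -13.6057 eV / n².

Energy at n = 2: E_2 = -13.6057 / 2² = -3.4014250 eV
Energy at n = 8: E_8 = -13.6057 / 8² = -0.2125891 eV

The excitation energy is the difference:
ΔE = E_8 - E_2
ΔE = -0.2125891 - (-3.4014250)
ΔE = 3.1888 eV

Since this is positive, energy must be absorbed (photon absorption).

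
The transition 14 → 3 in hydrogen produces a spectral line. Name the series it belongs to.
Paschen series

The spectral series in hydrogen are named based on the final (lower) energy level:
- Lyman series: n_final = 1 (ultraviolet)
- Balmer series: n_final = 2 (visible/near-UV)
- Paschen series: n_final = 3 (infrared)
- Brackett series: n_final = 4 (infrared)
- Pfund series: n_final = 5 (far infrared)

Since this transition ends at n = 3, it belongs to the Paschen series.

For reference, this 14 → 3 line has photon energy
ΔE = 13.6057 eV × (1/3² - 1/14²) = 1.442327608 eV,
corresponding to wavelength λ = hc/ΔE = 1239.84 eV·nm / 1.442327608 eV = 859.61053 nm in the infrared region.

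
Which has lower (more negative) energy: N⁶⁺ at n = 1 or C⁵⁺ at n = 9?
N⁶⁺ at n = 1 (E = -666.679300 eV)

Using E_n = -13.6057 Z² / n² eV:

N⁶⁺ (Z = 7) at n = 1:
E = -13.6057 × 7² / 1² = -13.6057 × 49 / 1 = -666.679300000 eV

C⁵⁺ (Z = 6) at n = 9:
E = -13.6057 × 6² / 9² = -13.6057 × 36 / 81 = -6.046977778 eV

Since -666.679300000 eV < -6.046977778 eV,
N⁶⁺ at n = 1 is more tightly bound (requires more energy to ionize).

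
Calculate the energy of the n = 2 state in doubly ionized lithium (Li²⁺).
-30.61283 eV

For hydrogen-like ions, the energy levels scale with Z²:
E_n = -13.6057 Z² / n² eV

For Li²⁺ (Z = 3) at n = 2:
E_2 = -13.6057 × 3² / 2²
E_2 = -13.6057 × 9 / 4
E_2 = -122.4513 / 4
E_2 = -30.61283 eV

The energy is 9 times more negative than hydrogen at the same n due to the stronger nuclear charge.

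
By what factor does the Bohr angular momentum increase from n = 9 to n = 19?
2.11

In the Bohr model, L_n = nℏ, so the ratio is purely the ratio of quantum numbers:

L_19/L_9 = 19ℏ / 9ℏ = 19/9 = 2.11

The angular momentum scales linearly with n.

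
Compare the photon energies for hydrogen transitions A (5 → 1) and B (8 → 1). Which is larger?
8 → 1

Calculate the energy for each transition:

Transition 5 → 1:
ΔE₁ = |E_1 - E_5| = |-13.6057/1² - (-13.6057/5²)|
ΔE₁ = |-13.60570000 - (-0.54422800)| = 13.06147 eV

Transition 8 → 1:
ΔE₂ = |E_1 - E_8| = |-13.6057/1² - (-13.6057/8²)|
ΔE₂ = |-13.60570000 - (-0.21258906)| = 13.39311 eV

Since 13.39311 eV > 13.06147 eV, the transition 8 → 1 emits the more energetic photon.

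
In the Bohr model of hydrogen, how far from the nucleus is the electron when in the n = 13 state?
8.9431 nm (or 89.4309 Å)

The Bohr radius formula is:
r_n = n² a₀ / Z

where a₀ = 0.0529177 nm is the Bohr radius.

For H (Z = 1) at n = 13:
r_13 = 13² × 0.0529177 nm / 1
r_13 = 169 × 0.0529177 nm / 1
r_13 = 8.94309 nm / 1
r_13 = 8.9431 nm

The electron orbits at approximately 8.9431 nm from the nucleus.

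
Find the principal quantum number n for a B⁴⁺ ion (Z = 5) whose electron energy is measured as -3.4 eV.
n = 10

The exact energy levels follow E_n = -13.6057 Z² / n² eV with Z = 5.

The measured value (-3.4 eV) is reported to only 2 significant figures, so we must test candidate n values and see which one matches to that precision.

Candidate energies:
  n = 8:  E = -13.6057 × 5² / 8² = -5.31473 eV
  n = 9:  E = -13.6057 × 5² / 9² = -4.19929 eV
  n = 10:  E = -13.6057 × 5² / 10² = -3.40143 eV  ← matches
  n = 11:  E = -13.6057 × 5² / 11² = -2.81110 eV
  n = 12:  E = -13.6057 × 5² / 12² = -2.36210 eV

Checking against the measurement of -3.4 eV (2 sig figs), only n = 10 agrees:
E_10 = -3.40143 eV, which rounds to -3.4 eV ✓

Therefore n = 10.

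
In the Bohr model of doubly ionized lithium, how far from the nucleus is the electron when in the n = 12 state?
2.540051 nm (or 25.400506 Å)

The Bohr radius formula is:
r_n = n² a₀ / Z

where a₀ = 0.052917721 nm is the Bohr radius.

For Li²⁺ (Z = 3) at n = 12:
r_12 = 12² × 0.052917721 nm / 3
r_12 = 144 × 0.052917721 nm / 3
r_12 = 7.6201518 nm / 3
r_12 = 2.540051 nm

The electron orbits at approximately 2.540051 nm from the nucleus.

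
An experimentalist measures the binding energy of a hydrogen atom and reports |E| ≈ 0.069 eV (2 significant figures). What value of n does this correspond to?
n = 14

The exact energy levels follow E_n = -13.6057 eV / n².

The measured value (-0.069 eV) is reported to only 2 significant figures, so we must test candidate n values and see which one matches to that precision.

Candidate energies:
  n = 12:  E = -13.6057/12² = -0.09448 eV
  n = 13:  E = -13.6057/13² = -0.08051 eV
  n = 14:  E = -13.6057/14² = -0.06942 eV  ← matches
  n = 15:  E = -13.6057/15² = -0.06047 eV
  n = 16:  E = -13.6057/16² = -0.05315 eV

Checking against the measurement of -0.069 eV (2 sig figs), only n = 14 agrees:
E_14 = -0.06942 eV, which rounds to -0.069 eV ✓

Therefore n = 14.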